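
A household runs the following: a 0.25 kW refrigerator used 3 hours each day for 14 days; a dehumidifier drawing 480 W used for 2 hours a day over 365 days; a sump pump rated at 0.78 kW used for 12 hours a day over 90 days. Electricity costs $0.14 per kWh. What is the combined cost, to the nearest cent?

refrigerator: Runtime = 3 h/day × 14 days = 42 h
refrigerator: 0.25 kW × 42 h = 10.5 kWh
dehumidifier: Runtime = 2 h/day × 365 days = 730 h
dehumidifier: 0.48 kW × 730 h = 350.4 kWh
sump pump: Runtime = 12 h/day × 90 days = 1080 h
sump pump: 0.78 kW × 1080 h = 842.4 kWh
Total energy = 1203.3 kWh
Cost = 1203.3 × $0.14 = $168.46

$168.46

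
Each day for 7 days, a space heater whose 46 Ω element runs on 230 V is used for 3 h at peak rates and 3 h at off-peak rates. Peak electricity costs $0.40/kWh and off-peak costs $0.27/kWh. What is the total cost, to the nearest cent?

$16.18

Power = V²/R = 230²/46 = 1150 W = 1.15 kW
Peak energy = 1.15 kW × 3 h × 7 = 24.15 kWh
Off-peak energy = 1.15 kW × 3 h × 7 = 24.15 kWh
Cost = 24.15 × $0.40 + 24.15 × $0.27 = $9.66 + $6.5205 = $16.18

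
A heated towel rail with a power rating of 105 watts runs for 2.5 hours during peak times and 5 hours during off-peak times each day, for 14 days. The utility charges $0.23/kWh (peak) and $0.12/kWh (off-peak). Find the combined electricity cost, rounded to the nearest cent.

$1.73

Peak energy = 0.105 kW × 2.5 h × 14 = 3.675 kWh
Off-peak energy = 0.105 kW × 5 h × 14 = 7.35 kWh
Cost = 3.675 × $0.23 + 7.35 × $0.12 = $0.84525 + $0.882 = $1.73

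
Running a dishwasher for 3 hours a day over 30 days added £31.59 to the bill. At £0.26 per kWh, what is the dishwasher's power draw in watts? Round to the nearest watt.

1350 W

Energy = £31.59 ÷ £0.26/kWh = 121.5 kWh
Runtime = 3 h/day × 30 days = 90 h
Power = 121.5 kWh ÷ 90 h = 1.35 kW = 1350 W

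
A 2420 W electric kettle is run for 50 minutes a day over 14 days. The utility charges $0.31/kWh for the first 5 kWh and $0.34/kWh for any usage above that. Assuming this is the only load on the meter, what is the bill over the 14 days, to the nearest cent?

Runtime = 50 min × 14 = 700 min = 11.666666… h
Energy = 2.42 kW × 11.666666… h = 28.233333… kWh
Tier 1 (0–5 kWh): 5 × $0.31 = $1.55
Above 5 kWh: 23.233333… × $0.34 = $7.899333…
Bill = $9.45

$9.45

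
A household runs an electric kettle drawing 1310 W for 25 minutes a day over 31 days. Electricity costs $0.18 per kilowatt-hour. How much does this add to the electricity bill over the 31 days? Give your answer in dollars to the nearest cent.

Runtime = 25 min × 31 = 775 min = 12.916666… h
Energy = 1.31 kW × 12.916666… h = 16.920833… kWh
Cost = 16.920833… kWh × $0.18/kWh = $3.05

$3.05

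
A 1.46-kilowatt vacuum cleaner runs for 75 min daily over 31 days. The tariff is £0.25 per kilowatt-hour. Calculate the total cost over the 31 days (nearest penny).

Runtime = 75 min × 31 = 2325 min = 38.75 h
Energy = 1.46 kW × 38.75 h = 56.575 kWh
Cost = 56.575 kWh × £0.25/kWh = £14.14

£14.14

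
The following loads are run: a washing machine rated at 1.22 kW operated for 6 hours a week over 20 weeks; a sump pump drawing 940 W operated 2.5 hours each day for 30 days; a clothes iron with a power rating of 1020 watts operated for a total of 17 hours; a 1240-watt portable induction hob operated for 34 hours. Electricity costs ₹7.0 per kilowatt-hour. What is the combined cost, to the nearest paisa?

₹1934.80

washing machine: Runtime = 6 h/week × 20 weeks = 120 h
washing machine: 1.22 kW × 120 h = 146.4 kWh
sump pump: Runtime = 2.5 h/day × 30 days = 75 h
sump pump: 0.94 kW × 75 h = 70.5 kWh
clothes iron: 1.02 kW × 17 h = 17.34 kWh
portable induction hob: 1.24 kW × 34 h = 42.16 kWh
Total energy = 276.4 kWh
Cost = 276.4 × ₹7.0 = ₹1934.80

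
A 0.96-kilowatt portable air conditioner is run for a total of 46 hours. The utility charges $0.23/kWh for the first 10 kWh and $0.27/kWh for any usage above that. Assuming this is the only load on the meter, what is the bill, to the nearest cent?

$11.52

Energy = 0.96 kW × 46 h = 44.16 kWh
Tier 1 (0–10 kWh): 10 × $0.23 = $2.3
Above 10 kWh: 34.16 × $0.27 = $9.2232
Bill = $11.52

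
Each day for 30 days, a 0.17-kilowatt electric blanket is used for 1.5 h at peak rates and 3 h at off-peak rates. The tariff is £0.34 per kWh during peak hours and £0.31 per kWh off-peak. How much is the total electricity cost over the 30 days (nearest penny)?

£7.34

Peak energy = 0.17 kW × 1.5 h × 30 = 7.65 kWh
Off-peak energy = 0.17 kW × 3 h × 30 = 15.3 kWh
Cost = 7.65 × £0.34 + 15.3 × £0.31 = £2.601 + £4.743 = £7.34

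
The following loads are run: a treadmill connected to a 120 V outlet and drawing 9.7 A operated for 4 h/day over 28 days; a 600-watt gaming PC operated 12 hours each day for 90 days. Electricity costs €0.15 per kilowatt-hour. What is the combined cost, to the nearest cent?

treadmill: Power = 9.7 A × 120 V = 1164 W = 1.164 kW
treadmill: Runtime = 4 h/day × 28 days = 112 h
treadmill: 1.164 kW × 112 h = 130.368 kWh
gaming PC: Runtime = 12 h/day × 90 days = 1080 h
gaming PC: 0.6 kW × 1080 h = 648 kWh
Total energy = 778.368 kWh
Cost = 778.368 × €0.15 = €116.76

€116.76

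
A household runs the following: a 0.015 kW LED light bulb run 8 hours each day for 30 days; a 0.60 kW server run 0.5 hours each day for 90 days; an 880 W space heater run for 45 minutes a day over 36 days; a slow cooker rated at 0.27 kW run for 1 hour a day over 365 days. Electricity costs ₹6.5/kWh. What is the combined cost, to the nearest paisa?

LED light bulb: Runtime = 8 h/day × 30 days = 240 h
LED light bulb: 0.015 kW × 240 h = 3.6 kWh
server: Runtime = 0.5 h/day × 90 days = 45 h
server: 0.6 kW × 45 h = 27 kWh
space heater: Runtime = 45 min × 36 = 1620 min = 27 h
space heater: 0.88 kW × 27 h = 23.76 kWh
slow cooker: Runtime = 1 h/day × 365 days = 365 h
slow cooker: 0.27 kW × 365 h = 98.55 kWh
Total energy = 152.91 kWh
Cost = 152.91 × ₹6.5 = ₹993.92

₹993.92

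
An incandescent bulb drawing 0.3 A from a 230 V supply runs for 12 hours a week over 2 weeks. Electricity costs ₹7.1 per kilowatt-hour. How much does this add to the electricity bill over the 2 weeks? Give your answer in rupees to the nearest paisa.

₹11.76

Power = 0.3 A × 230 V = 69 W = 0.069 kW
Runtime = 12 h/week × 2 weeks = 24 h
Energy = 0.069 kW × 24 h = 1.656 kWh
Cost = 1.656 kWh × ₹7.1/kWh = ₹11.76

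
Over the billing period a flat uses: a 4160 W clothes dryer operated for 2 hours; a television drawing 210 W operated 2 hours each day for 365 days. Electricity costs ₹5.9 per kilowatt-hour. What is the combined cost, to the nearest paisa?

clothes dryer: 4.16 kW × 2 h = 8.32 kWh
television: Runtime = 2 h/day × 365 days = 730 h
television: 0.21 kW × 730 h = 153.3 kWh
Total energy = 161.62 kWh
Cost = 161.62 × ₹5.9 = ₹953.56

₹953.56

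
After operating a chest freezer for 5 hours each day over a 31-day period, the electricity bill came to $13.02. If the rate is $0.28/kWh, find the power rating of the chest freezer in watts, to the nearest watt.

300 W

Energy = $13.02 ÷ $0.28/kWh = 46.5 kWh
Runtime = 5 h/day × 31 days = 155 h
Power = 46.5 kWh ÷ 155 h = 0.3 kW = 300 W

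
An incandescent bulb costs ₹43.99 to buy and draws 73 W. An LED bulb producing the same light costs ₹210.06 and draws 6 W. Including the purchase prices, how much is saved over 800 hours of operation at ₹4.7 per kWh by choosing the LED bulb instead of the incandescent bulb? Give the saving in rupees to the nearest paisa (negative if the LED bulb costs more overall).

incandescent bulb: ₹43.99 + (73/1000) kW × 800 h × ₹4.7 = ₹43.99 + ₹274.48 = ₹318.47
LED bulb: ₹210.06 + (6/1000) kW × 800 h × ₹4.7 = ₹210.06 + ₹22.56 = ₹232.62
Saving = ₹318.47 − ₹232.62 = ₹85.85

₹85.85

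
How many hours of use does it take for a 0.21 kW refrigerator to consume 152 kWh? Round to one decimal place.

723.8 h

Hours = 152 kWh ÷ 0.21 kW = 723.8 h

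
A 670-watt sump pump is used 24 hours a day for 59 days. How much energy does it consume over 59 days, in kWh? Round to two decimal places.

948.72 kWh

Runtime = 24 h × 59 = 1416 h
Energy = 0.67 kW × 1416 h = 948.72 kWh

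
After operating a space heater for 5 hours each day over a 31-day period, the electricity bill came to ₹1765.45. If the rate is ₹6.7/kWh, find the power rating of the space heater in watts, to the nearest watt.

1700 W

Energy = ₹1765.45 ÷ ₹6.7/kWh = 263.5 kWh
Runtime = 5 h/day × 31 days = 155 h
Power = 263.5 kWh ÷ 155 h = 1.7 kW = 1700 W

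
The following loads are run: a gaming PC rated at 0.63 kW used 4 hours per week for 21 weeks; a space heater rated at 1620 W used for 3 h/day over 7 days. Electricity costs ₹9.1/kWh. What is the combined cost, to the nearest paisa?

gaming PC: Runtime = 4 h/week × 21 weeks = 84 h
gaming PC: 0.63 kW × 84 h = 52.92 kWh
space heater: Runtime = 3 h/day × 7 days = 21 h
space heater: 1.62 kW × 21 h = 34.02 kWh
Total energy = 86.94 kWh
Cost = 86.94 × ₹9.1 = ₹791.15

₹791.15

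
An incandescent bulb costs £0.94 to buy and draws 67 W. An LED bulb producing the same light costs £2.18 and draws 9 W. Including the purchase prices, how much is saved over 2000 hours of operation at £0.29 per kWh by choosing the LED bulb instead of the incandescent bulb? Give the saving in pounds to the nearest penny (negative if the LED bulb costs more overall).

£32.40

incandescent bulb: £0.94 + (67/1000) kW × 2000 h × £0.29 = £0.94 + £38.86 = £39.8
LED bulb: £2.18 + (9/1000) kW × 2000 h × £0.29 = £2.18 + £5.22 = £7.4
Saving = £39.8 − £7.4 = £32.4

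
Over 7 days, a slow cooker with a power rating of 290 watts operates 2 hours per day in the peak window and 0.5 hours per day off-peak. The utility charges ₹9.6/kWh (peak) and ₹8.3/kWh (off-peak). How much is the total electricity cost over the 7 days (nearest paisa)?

Peak energy = 0.29 kW × 2 h × 7 = 4.06 kWh
Off-peak energy = 0.29 kW × 0.5 h × 7 = 1.015 kWh
Cost = 4.06 × ₹9.6 + 1.015 × ₹8.3 = ₹38.976 + ₹8.4245 = ₹47.40

₹47.40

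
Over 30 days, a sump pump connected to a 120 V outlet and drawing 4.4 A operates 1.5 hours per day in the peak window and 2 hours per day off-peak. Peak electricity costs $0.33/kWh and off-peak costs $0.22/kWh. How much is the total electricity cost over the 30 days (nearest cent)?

Power = 4.4 A × 120 V = 528 W = 0.528 kW
Peak energy = 0.528 kW × 1.5 h × 30 = 23.76 kWh
Off-peak energy = 0.528 kW × 2 h × 30 = 31.68 kWh
Cost = 23.76 × $0.33 + 31.68 × $0.22 = $7.8408 + $6.9696 = $14.81

$14.81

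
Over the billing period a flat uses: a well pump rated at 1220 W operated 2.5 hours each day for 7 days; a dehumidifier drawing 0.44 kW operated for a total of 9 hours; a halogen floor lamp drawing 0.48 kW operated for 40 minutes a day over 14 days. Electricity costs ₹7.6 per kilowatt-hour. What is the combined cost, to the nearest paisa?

well pump: Runtime = 2.5 h/day × 7 days = 17.5 h
well pump: 1.22 kW × 17.5 h = 21.35 kWh
dehumidifier: 0.44 kW × 9 h = 3.96 kWh
halogen floor lamp: Runtime = 40 min × 14 = 560 min = 9.333333… h
halogen floor lamp: 0.48 kW × 9.333333… h = 4.48 kWh
Total energy = 29.79 kWh
Cost = 29.79 × ₹7.6 = ₹226.40

₹226.40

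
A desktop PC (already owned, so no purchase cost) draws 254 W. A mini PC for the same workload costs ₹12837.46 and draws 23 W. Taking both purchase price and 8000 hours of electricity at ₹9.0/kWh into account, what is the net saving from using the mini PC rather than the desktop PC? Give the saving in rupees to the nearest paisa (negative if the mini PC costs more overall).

desktop PC: ₹0.00 + (254/1000) kW × 8000 h × ₹9.0 = ₹0.00 + ₹18288 = ₹18288
mini PC: ₹12837.46 + (23/1000) kW × 8000 h × ₹9.0 = ₹12837.46 + ₹1656 = ₹14493.46
Saving = ₹18288 − ₹14493.46 = ₹3794.54

₹3794.54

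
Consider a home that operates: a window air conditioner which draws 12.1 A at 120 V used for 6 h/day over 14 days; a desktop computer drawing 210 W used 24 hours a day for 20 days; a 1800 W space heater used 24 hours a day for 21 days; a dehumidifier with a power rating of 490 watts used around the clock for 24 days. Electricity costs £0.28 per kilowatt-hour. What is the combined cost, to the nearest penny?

window air conditioner: Power = 12.1 A × 120 V = 1452 W = 1.452 kW
window air conditioner: Runtime = 6 h/day × 14 days = 84 h
window air conditioner: 1.452 kW × 84 h = 121.968 kWh
desktop computer: Runtime = 24 h × 20 = 480 h
desktop computer: 0.21 kW × 480 h = 100.8 kWh
space heater: Runtime = 24 h × 21 = 504 h
space heater: 1.8 kW × 504 h = 907.2 kWh
dehumidifier: Runtime = 24 h × 24 = 576 h
dehumidifier: 0.49 kW × 576 h = 282.24 kWh
Total energy = 1412.208 kWh
Cost = 1412.208 × £0.28 = £395.42

£395.42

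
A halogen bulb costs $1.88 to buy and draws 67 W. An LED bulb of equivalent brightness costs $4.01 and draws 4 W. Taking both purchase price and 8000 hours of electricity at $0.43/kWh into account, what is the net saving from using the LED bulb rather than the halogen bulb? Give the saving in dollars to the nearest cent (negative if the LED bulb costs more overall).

$214.59

halogen bulb: $1.88 + (67/1000) kW × 8000 h × $0.43 = $1.88 + $230.48 = $232.36
LED bulb: $4.01 + (4/1000) kW × 8000 h × $0.43 = $4.01 + $13.76 = $17.77
Saving = $232.36 − $17.77 = $214.59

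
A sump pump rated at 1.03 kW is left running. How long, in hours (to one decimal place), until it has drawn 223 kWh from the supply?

Hours = 223 kWh ÷ 1.03 kW = 216.5 h

216.5 h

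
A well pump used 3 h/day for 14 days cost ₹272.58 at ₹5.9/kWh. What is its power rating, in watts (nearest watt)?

Energy = ₹272.58 ÷ ₹5.9/kWh = 46.2 kWh
Runtime = 3 h/day × 14 days = 42 h
Power = 46.2 kWh ÷ 42 h = 1.1 kW = 1100 W

1100 W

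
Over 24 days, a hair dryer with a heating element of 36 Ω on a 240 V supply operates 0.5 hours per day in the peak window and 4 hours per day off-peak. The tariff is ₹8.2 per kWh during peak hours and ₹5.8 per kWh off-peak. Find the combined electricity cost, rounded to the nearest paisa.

₹1048.32

Power = V²/R = 240²/36 = 1600 W = 1.6 kW
Peak energy = 1.6 kW × 0.5 h × 24 = 19.2 kWh
Off-peak energy = 1.6 kW × 4 h × 24 = 153.6 kWh
Cost = 19.2 × ₹8.2 + 153.6 × ₹5.8 = ₹157.44 + ₹890.88 = ₹1048.32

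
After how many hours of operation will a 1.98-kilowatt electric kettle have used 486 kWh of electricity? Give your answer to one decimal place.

245.5 h

Hours = 486 kWh ÷ 1.98 kW = 245.5 h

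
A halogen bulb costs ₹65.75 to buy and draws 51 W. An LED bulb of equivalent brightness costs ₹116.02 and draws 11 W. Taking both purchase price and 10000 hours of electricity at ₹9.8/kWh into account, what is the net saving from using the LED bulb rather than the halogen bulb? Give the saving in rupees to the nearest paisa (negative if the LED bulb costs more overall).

₹3869.73

halogen bulb: ₹65.75 + (51/1000) kW × 10000 h × ₹9.8 = ₹65.75 + ₹4998 = ₹5063.75
LED bulb: ₹116.02 + (11/1000) kW × 10000 h × ₹9.8 = ₹116.02 + ₹1078 = ₹1194.02
Saving = ₹5063.75 − ₹1194.02 = ₹3869.73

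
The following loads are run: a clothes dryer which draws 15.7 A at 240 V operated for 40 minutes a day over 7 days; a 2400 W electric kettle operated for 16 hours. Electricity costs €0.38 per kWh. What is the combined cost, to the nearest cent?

€21.27

clothes dryer: Power = 15.7 A × 240 V = 3768 W = 3.768 kW
clothes dryer: Runtime = 40 min × 7 = 280 min = 4.666666… h
clothes dryer: 3.768 kW × 4.666666… h = 17.584 kWh
electric kettle: 2.4 kW × 16 h = 38.4 kWh
Total energy = 55.984 kWh
Cost = 55.984 × €0.38 = €21.27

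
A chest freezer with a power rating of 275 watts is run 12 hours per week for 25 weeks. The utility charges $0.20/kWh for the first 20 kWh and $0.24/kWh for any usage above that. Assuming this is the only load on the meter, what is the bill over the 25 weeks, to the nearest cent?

$19.00

Runtime = 12 h/week × 25 weeks = 300 h
Energy = 0.275 kW × 300 h = 82.5 kWh
Tier 1 (0–20 kWh): 20 × $0.20 = $4
Above 20 kWh: 62.5 × $0.24 = $15
Bill = $19.00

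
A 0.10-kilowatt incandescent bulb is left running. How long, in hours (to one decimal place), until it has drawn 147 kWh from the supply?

1470.0 h

Hours = 147 kWh ÷ 0.1 kW = 1470.0 h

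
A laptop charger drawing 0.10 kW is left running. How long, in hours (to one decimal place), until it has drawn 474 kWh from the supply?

4740.0 h

Hours = 474 kWh ÷ 0.1 kW = 4740.0 h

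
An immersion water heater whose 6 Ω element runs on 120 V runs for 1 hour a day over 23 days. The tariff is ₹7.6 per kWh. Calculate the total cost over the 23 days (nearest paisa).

₹419.52

Power = V²/R = 120²/6 = 2400 W = 2.4 kW
Runtime = 1 h/day × 23 days = 23 h
Energy = 2.4 kW × 23 h = 55.2 kWh
Cost = 55.2 kWh × ₹7.6/kWh = ₹419.52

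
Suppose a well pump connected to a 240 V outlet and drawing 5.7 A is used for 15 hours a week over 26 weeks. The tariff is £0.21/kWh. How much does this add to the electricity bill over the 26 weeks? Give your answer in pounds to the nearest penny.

Power = 5.7 A × 240 V = 1368 W = 1.368 kW
Runtime = 15 h/week × 26 weeks = 390 h
Energy = 1.368 kW × 390 h = 533.52 kWh
Cost = 533.52 kWh × £0.21/kWh = £112.04

£112.04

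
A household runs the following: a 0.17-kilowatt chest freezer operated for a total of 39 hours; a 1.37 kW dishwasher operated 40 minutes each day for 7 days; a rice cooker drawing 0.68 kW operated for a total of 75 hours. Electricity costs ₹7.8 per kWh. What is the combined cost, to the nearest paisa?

₹499.38

chest freezer: 0.17 kW × 39 h = 6.63 kWh
dishwasher: Runtime = 40 min × 7 = 280 min = 4.666666… h
dishwasher: 1.37 kW × 4.666666… h = 6.393333… kWh
rice cooker: 0.68 kW × 75 h = 51 kWh
Total energy = 64.023333… kWh
Cost = 64.023333… × ₹7.8 = ₹499.38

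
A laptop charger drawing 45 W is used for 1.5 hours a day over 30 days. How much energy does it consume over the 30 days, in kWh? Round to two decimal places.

Runtime = 1.5 h/day × 30 days = 45 h
Energy = 0.045 kW × 45 h = 2.025 kWh ≈ 2.03 kWh

2.03 kWh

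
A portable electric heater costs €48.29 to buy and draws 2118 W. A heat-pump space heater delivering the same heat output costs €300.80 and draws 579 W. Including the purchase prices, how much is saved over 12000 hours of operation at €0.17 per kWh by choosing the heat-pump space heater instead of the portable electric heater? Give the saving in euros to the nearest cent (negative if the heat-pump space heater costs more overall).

portable electric heater: €48.29 + (2118/1000) kW × 12000 h × €0.17 = €48.29 + €4320.72 = €4369.01
heat-pump space heater: €300.80 + (579/1000) kW × 12000 h × €0.17 = €300.80 + €1181.16 = €1481.96
Saving = €4369.01 − €1481.96 = €2887.05

€2887.05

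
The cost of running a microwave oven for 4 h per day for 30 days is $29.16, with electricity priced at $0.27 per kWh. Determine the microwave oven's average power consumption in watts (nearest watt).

900 W

Energy = $29.16 ÷ $0.27/kWh = 108 kWh
Runtime = 4 h/day × 30 days = 120 h
Power = 108 kWh ÷ 120 h = 0.9 kW = 900 W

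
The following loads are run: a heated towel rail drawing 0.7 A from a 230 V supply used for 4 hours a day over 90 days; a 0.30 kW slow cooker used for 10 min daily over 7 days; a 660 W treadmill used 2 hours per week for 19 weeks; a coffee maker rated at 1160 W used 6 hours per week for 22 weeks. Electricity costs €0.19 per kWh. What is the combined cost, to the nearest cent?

heated towel rail: Power = 0.7 A × 230 V = 161 W = 0.161 kW
heated towel rail: Runtime = 4 h/day × 90 days = 360 h
heated towel rail: 0.161 kW × 360 h = 57.96 kWh
slow cooker: Runtime = 10 min × 7 = 70 min = 1.166666… h
slow cooker: 0.3 kW × 1.166666… h = 0.35 kWh
treadmill: Runtime = 2 h/week × 19 weeks = 38 h
treadmill: 0.66 kW × 38 h = 25.08 kWh
coffee maker: Runtime = 6 h/week × 22 weeks = 132 h
coffee maker: 1.16 kW × 132 h = 153.12 kWh
Total energy = 236.51 kWh
Cost = 236.51 × €0.19 = €44.94

€44.94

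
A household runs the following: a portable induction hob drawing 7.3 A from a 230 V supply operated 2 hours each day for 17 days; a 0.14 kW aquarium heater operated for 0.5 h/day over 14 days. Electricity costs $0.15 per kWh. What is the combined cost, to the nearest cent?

portable induction hob: Power = 7.3 A × 230 V = 1679 W = 1.679 kW
portable induction hob: Runtime = 2 h/day × 17 days = 34 h
portable induction hob: 1.679 kW × 34 h = 57.086 kWh
aquarium heater: Runtime = 0.5 h/day × 14 days = 7 h
aquarium heater: 0.14 kW × 7 h = 0.98 kWh
Total energy = 58.066 kWh
Cost = 58.066 × $0.15 = $8.71

$8.71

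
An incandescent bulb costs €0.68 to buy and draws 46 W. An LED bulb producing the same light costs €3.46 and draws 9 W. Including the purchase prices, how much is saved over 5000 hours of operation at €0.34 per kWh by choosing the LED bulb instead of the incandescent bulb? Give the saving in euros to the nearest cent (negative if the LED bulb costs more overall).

€60.12

incandescent bulb: €0.68 + (46/1000) kW × 5000 h × €0.34 = €0.68 + €78.2 = €78.88
LED bulb: €3.46 + (9/1000) kW × 5000 h × €0.34 = €3.46 + €15.3 = €18.76
Saving = €78.88 − €18.76 = €60.12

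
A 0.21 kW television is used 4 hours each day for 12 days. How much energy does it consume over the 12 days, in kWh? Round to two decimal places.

10.08 kWh

Runtime = 4 h/day × 12 days = 48 h
Energy = 0.21 kW × 48 h = 10.08 kWh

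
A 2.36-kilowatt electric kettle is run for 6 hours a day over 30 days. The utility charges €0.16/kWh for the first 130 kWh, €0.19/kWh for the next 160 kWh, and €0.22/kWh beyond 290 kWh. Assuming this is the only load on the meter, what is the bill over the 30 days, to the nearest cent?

Runtime = 6 h/day × 30 days = 180 h
Energy = 2.36 kW × 180 h = 424.8 kWh
Tier 1 (0–130 kWh): 130 × €0.16 = €20.8
Tier 2 (130–290 kWh): 160 × €0.19 = €30.4
Above 290 kWh: 134.8 × €0.22 = €29.656
Bill = €80.86

€80.86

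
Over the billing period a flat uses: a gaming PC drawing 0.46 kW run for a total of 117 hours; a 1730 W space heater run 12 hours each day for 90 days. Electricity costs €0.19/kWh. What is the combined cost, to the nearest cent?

gaming PC: 0.46 kW × 117 h = 53.82 kWh
space heater: Runtime = 12 h/day × 90 days = 1080 h
space heater: 1.73 kW × 1080 h = 1868.4 kWh
Total energy = 1922.22 kWh
Cost = 1922.22 × €0.19 = €365.22

€365.22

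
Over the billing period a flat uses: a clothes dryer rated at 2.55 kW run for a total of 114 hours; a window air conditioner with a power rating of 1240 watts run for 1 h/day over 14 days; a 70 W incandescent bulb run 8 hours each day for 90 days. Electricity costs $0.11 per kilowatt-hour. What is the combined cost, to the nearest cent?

$39.43

clothes dryer: 2.55 kW × 114 h = 290.7 kWh
window air conditioner: Runtime = 1 h/day × 14 days = 14 h
window air conditioner: 1.24 kW × 14 h = 17.36 kWh
incandescent bulb: Runtime = 8 h/day × 90 days = 720 h
incandescent bulb: 0.07 kW × 720 h = 50.4 kWh
Total energy = 358.46 kWh
Cost = 358.46 × $0.11 = $39.43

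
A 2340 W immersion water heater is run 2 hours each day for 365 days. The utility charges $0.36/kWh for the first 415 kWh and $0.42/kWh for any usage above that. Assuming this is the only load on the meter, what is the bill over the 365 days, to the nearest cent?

Runtime = 2 h/day × 365 days = 730 h
Energy = 2.34 kW × 730 h = 1708.2 kWh
Tier 1 (0–415 kWh): 415 × $0.36 = $149.4
Above 415 kWh: 1293.2 × $0.42 = $543.144
Bill = $692.54

$692.54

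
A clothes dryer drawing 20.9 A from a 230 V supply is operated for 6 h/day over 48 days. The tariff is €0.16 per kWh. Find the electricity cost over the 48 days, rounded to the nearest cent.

€221.51

Power = 20.9 A × 230 V = 4807 W = 4.807 kW
Runtime = 6 h/day × 48 days = 288 h
Energy = 4.807 kW × 288 h = 1384.416 kWh
Cost = 1384.416 kWh × €0.16/kWh = €221.51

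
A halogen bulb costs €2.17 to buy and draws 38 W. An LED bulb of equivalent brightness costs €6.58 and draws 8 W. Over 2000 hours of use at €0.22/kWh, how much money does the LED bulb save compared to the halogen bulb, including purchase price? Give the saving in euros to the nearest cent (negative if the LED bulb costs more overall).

halogen bulb: €2.17 + (38/1000) kW × 2000 h × €0.22 = €2.17 + €16.72 = €18.89
LED bulb: €6.58 + (8/1000) kW × 2000 h × €0.22 = €6.58 + €3.52 = €10.1
Saving = €18.89 − €10.1 = €8.79

€8.79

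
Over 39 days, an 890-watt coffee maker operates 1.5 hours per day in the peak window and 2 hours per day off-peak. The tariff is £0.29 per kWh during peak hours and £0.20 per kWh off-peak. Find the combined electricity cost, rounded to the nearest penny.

£28.98

Peak energy = 0.89 kW × 1.5 h × 39 = 52.065 kWh
Off-peak energy = 0.89 kW × 2 h × 39 = 69.42 kWh
Cost = 52.065 × £0.29 + 69.42 × £0.20 = £15.09885 + £13.884 = £28.98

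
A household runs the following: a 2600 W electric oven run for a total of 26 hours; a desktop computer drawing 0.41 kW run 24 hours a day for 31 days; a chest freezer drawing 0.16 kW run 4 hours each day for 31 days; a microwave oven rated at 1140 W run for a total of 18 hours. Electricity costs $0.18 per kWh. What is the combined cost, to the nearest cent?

electric oven: 2.6 kW × 26 h = 67.6 kWh
desktop computer: Runtime = 24 h × 31 = 744 h
desktop computer: 0.41 kW × 744 h = 305.04 kWh
chest freezer: Runtime = 4 h/day × 31 days = 124 h
chest freezer: 0.16 kW × 124 h = 19.84 kWh
microwave oven: 1.14 kW × 18 h = 20.52 kWh
Total energy = 413 kWh
Cost = 413 × $0.18 = $74.34

$74.34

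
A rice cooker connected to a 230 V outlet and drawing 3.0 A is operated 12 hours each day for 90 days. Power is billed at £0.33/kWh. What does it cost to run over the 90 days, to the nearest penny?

£245.92

Power = 3.0 A × 230 V = 690 W = 0.69 kW
Runtime = 12 h/day × 90 days = 1080 h
Energy = 0.69 kW × 1080 h = 745.2 kWh
Cost = 745.2 kWh × £0.33/kWh = £245.92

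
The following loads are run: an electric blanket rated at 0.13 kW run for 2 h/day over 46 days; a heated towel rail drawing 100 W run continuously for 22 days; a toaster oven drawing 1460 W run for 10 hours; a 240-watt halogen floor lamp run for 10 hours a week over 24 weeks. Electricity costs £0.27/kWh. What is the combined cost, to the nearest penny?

£36.98

electric blanket: Runtime = 2 h/day × 46 days = 92 h
electric blanket: 0.13 kW × 92 h = 11.96 kWh
heated towel rail: Runtime = 24 h × 22 = 528 h
heated towel rail: 0.1 kW × 528 h = 52.8 kWh
toaster oven: 1.46 kW × 10 h = 14.6 kWh
halogen floor lamp: Runtime = 10 h/week × 24 weeks = 240 h
halogen floor lamp: 0.24 kW × 240 h = 57.6 kWh
Total energy = 136.96 kWh
Cost = 136.96 × £0.27 = £36.98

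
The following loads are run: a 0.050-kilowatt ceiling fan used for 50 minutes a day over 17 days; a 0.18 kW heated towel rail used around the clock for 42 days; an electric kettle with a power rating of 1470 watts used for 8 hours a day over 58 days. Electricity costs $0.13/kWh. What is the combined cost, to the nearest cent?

ceiling fan: Runtime = 50 min × 17 = 850 min = 14.166666… h
ceiling fan: 0.05 kW × 14.166666… h = 0.708333… kWh
heated towel rail: Runtime = 24 h × 42 = 1008 h
heated towel rail: 0.18 kW × 1008 h = 181.44 kWh
electric kettle: Runtime = 8 h/day × 58 days = 464 h
electric kettle: 1.47 kW × 464 h = 682.08 kWh
Total energy = 864.228333… kWh
Cost = 864.228333… × $0.13 = $112.35

$112.35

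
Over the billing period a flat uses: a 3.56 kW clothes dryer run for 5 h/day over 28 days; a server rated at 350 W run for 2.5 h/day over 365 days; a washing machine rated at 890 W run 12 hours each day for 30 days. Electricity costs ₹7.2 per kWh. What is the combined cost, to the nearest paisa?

clothes dryer: Runtime = 5 h/day × 28 days = 140 h
clothes dryer: 3.56 kW × 140 h = 498.4 kWh
server: Runtime = 2.5 h/day × 365 days = 912.5 h
server: 0.35 kW × 912.5 h = 319.375 kWh
washing machine: Runtime = 12 h/day × 30 days = 360 h
washing machine: 0.89 kW × 360 h = 320.4 kWh
Total energy = 1138.175 kWh
Cost = 1138.175 × ₹7.2 = ₹8194.86

₹8194.86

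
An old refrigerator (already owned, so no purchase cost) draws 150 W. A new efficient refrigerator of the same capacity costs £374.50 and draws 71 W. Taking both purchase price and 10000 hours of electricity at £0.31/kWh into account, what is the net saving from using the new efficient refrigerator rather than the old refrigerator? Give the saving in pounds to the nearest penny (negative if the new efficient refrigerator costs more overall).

old refrigerator: £0.00 + (150/1000) kW × 10000 h × £0.31 = £0.00 + £465 = £465
new efficient refrigerator: £374.50 + (71/1000) kW × 10000 h × £0.31 = £374.50 + £220.1 = £594.6
Saving = £465 − £594.6 = −£129.6

-£129.60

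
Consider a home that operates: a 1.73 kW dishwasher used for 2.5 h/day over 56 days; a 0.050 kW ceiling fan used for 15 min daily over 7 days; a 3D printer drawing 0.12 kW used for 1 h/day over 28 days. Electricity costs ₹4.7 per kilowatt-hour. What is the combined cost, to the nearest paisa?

dishwasher: Runtime = 2.5 h/day × 56 days = 140 h
dishwasher: 1.73 kW × 140 h = 242.2 kWh
ceiling fan: Runtime = 15 min × 7 = 105 min = 1.75 h
ceiling fan: 0.05 kW × 1.75 h = 0.0875 kWh
3D printer: Runtime = 1 h/day × 28 days = 28 h
3D printer: 0.12 kW × 28 h = 3.36 kWh
Total energy = 245.6475 kWh
Cost = 245.6475 × ₹4.7 = ₹1154.54

₹1154.54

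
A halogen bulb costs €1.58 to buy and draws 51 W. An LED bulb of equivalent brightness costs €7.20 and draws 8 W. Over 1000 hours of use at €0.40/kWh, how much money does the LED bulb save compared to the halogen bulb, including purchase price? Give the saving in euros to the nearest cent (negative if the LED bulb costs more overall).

halogen bulb: €1.58 + (51/1000) kW × 1000 h × €0.40 = €1.58 + €20.4 = €21.98
LED bulb: €7.20 + (8/1000) kW × 1000 h × €0.40 = €7.20 + €3.2 = €10.4
Saving = €21.98 − €10.4 = €11.58

€11.58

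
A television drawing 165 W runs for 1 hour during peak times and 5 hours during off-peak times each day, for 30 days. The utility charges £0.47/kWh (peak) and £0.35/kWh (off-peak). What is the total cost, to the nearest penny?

Peak energy = 0.165 kW × 1 h × 30 = 4.95 kWh
Off-peak energy = 0.165 kW × 5 h × 30 = 24.75 kWh
Cost = 4.95 × £0.47 + 24.75 × £0.35 = £2.3265 + £8.6625 = £10.99

£10.99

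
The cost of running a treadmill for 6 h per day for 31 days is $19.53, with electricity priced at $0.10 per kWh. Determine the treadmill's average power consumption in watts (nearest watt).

Energy = $19.53 ÷ $0.10/kWh = 195.3 kWh
Runtime = 6 h/day × 31 days = 186 h
Power = 195.3 kWh ÷ 186 h = 1.05 kW = 1050 W

1050 W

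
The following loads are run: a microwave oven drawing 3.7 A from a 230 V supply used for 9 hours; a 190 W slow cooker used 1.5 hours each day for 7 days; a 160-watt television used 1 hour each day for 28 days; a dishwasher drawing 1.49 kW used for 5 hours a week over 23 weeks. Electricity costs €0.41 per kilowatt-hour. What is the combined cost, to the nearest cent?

€76.05

microwave oven: Power = 3.7 A × 230 V = 851 W = 0.851 kW
microwave oven: 0.851 kW × 9 h = 7.659 kWh
slow cooker: Runtime = 1.5 h/day × 7 days = 10.5 h
slow cooker: 0.19 kW × 10.5 h = 1.995 kWh
television: Runtime = 1 h/day × 28 days = 28 h
television: 0.16 kW × 28 h = 4.48 kWh
dishwasher: Runtime = 5 h/week × 23 weeks = 115 h
dishwasher: 1.49 kW × 115 h = 171.35 kWh
Total energy = 185.484 kWh
Cost = 185.484 × €0.41 = €76.05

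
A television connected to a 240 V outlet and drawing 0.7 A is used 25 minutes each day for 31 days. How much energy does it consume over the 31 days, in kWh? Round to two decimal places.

2.17 kWh

Power = 0.7 A × 240 V = 168 W = 0.168 kW
Runtime = 25 min × 31 = 775 min = 12.916666… h
Energy = 0.168 kW × 12.916666… h = 2.17 kWh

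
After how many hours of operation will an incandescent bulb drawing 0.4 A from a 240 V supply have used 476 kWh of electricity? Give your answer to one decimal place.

4958.3 h

Power = 0.4 A × 240 V = 96 W = 0.096 kW
Hours = 476 kWh ÷ 0.096 kW = 4958.3 h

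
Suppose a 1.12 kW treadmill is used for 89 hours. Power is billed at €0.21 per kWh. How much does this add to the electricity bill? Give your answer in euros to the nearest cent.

€20.93

Energy = 1.12 kW × 89 h = 99.68 kWh
Cost = 99.68 kWh × €0.21/kWh = €20.93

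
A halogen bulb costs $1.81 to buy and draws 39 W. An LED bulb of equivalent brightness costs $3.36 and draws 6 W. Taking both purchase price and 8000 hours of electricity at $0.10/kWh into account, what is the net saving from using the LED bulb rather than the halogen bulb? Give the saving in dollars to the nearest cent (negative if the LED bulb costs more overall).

$24.85

halogen bulb: $1.81 + (39/1000) kW × 8000 h × $0.10 = $1.81 + $31.2 = $33.01
LED bulb: $3.36 + (6/1000) kW × 8000 h × $0.10 = $3.36 + $4.8 = $8.16
Saving = $33.01 − $8.16 = $24.85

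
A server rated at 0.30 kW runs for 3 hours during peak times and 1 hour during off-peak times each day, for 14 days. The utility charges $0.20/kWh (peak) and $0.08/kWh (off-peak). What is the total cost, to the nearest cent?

$2.86

Peak energy = 0.3 kW × 3 h × 14 = 12.6 kWh
Off-peak energy = 0.3 kW × 1 h × 14 = 4.2 kWh
Cost = 12.6 × $0.20 + 4.2 × $0.08 = $2.52 + $0.336 = $2.86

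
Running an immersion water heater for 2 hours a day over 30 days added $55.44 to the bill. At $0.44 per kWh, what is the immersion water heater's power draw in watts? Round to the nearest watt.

Energy = $55.44 ÷ $0.44/kWh = 126 kWh
Runtime = 2 h/day × 30 days = 60 h
Power = 126 kWh ÷ 60 h = 2.1 kW = 2100 W

2100 W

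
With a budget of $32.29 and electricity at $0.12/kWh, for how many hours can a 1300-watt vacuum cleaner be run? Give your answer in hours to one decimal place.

Energy available = $32.29 ÷ $0.12/kWh = 269.0833 kWh
Hours = 269.0833 kWh ÷ 1.3 kW = 207.0 h

207.0 h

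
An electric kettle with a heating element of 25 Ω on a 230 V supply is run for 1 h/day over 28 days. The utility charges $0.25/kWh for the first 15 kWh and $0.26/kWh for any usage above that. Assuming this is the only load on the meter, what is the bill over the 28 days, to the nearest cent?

$15.25

Power = V²/R = 230²/25 = 2116 W = 2.116 kW
Runtime = 1 h/day × 28 days = 28 h
Energy = 2.116 kW × 28 h = 59.248 kWh
Tier 1 (0–15 kWh): 15 × $0.25 = $3.75
Above 15 kWh: 44.248 × $0.26 = $11.50448
Bill = $15.25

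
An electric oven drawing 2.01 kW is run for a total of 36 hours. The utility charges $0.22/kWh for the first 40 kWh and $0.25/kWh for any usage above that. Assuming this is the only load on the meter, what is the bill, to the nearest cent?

$16.89

Energy = 2.01 kW × 36 h = 72.36 kWh
Tier 1 (0–40 kWh): 40 × $0.22 = $8.8
Above 40 kWh: 32.36 × $0.25 = $8.09
Bill = $16.89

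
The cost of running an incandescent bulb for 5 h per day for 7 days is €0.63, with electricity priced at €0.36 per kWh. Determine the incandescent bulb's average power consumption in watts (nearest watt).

50 W

Energy = €0.63 ÷ €0.36/kWh = 1.75 kWh
Runtime = 5 h/day × 7 days = 35 h
Power = 1.75 kWh ÷ 35 h = 0.05 kW = 50 W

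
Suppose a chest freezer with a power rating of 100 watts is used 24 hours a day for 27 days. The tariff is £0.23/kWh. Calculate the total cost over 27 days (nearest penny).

£14.90

Runtime = 24 h × 27 = 648 h
Energy = 0.1 kW × 648 h = 64.8 kWh
Cost = 64.8 kWh × £0.23/kWh = £14.90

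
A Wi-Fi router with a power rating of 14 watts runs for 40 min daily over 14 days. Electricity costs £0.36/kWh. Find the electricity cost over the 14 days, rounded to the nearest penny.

Runtime = 40 min × 14 = 560 min = 9.333333… h
Energy = 0.014 kW × 9.333333… h = 0.130666… kWh
Cost = 0.130666… kWh × £0.36/kWh = £0.05

£0.05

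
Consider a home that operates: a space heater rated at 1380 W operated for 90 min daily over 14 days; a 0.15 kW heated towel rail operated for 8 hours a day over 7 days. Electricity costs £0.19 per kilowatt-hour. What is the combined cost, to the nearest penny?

£7.10

space heater: Runtime = 90 min × 14 = 1260 min = 21 h
space heater: 1.38 kW × 21 h = 28.98 kWh
heated towel rail: Runtime = 8 h/day × 7 days = 56 h
heated towel rail: 0.15 kW × 56 h = 8.4 kWh
Total energy = 37.38 kWh
Cost = 37.38 × £0.19 = £7.10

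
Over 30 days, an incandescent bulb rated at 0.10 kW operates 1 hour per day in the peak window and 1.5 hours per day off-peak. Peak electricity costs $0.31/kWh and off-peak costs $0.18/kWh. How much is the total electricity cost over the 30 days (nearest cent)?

Peak energy = 0.1 kW × 1 h × 30 = 3 kWh
Off-peak energy = 0.1 kW × 1.5 h × 30 = 4.5 kWh
Cost = 3 × $0.31 + 4.5 × $0.18 = $0.93 + $0.81 = $1.74

$1.74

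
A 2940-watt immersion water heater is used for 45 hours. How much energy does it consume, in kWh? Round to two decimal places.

Energy = 2.94 kW × 45 h = 132.3 kWh

132.30 kWh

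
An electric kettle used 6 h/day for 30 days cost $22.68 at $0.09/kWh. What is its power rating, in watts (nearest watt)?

Energy = $22.68 ÷ $0.09/kWh = 252 kWh
Runtime = 6 h/day × 30 days = 180 h
Power = 252 kWh ÷ 180 h = 1.4 kW = 1400 W

1400 W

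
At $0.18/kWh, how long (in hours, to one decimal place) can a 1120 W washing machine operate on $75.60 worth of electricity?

375.0 h

Energy available = $75.60 ÷ $0.18/kWh = 420 kWh
Hours = 420 kWh ÷ 1.12 kW = 375.0 h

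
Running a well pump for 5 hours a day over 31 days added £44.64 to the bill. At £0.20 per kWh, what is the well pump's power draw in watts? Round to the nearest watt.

Energy = £44.64 ÷ £0.20/kWh = 223.2 kWh
Runtime = 5 h/day × 31 days = 155 h
Power = 223.2 kWh ÷ 155 h = 1.44 kW = 1440 W

1440 W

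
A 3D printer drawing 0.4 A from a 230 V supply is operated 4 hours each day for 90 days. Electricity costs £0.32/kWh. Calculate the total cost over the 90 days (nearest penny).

Power = 0.4 A × 230 V = 92 W = 0.092 kW
Runtime = 4 h/day × 90 days = 360 h
Energy = 0.092 kW × 360 h = 33.12 kWh
Cost = 33.12 kWh × £0.32/kWh = £10.60

£10.60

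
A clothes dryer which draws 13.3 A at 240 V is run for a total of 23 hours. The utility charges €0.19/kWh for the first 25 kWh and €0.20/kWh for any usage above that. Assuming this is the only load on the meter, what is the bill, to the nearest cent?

€14.43

Power = 13.3 A × 240 V = 3192 W = 3.192 kW
Energy = 3.192 kW × 23 h = 73.416 kWh
Tier 1 (0–25 kWh): 25 × €0.19 = €4.75
Above 25 kWh: 48.416 × €0.20 = €9.6832
Bill = €14.43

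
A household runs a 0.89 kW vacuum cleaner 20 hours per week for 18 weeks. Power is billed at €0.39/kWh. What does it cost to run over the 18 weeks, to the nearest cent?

Runtime = 20 h/week × 18 weeks = 360 h
Energy = 0.89 kW × 360 h = 320.4 kWh
Cost = 320.4 kWh × €0.39/kWh = €124.96

€124.96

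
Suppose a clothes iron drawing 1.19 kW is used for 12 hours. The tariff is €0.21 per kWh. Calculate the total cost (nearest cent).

€3.00

Energy = 1.19 kW × 12 h = 14.28 kWh
Cost = 14.28 kWh × €0.21/kWh = €3.00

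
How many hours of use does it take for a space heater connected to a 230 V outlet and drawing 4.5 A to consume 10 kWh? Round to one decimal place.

9.7 h

Power = 4.5 A × 230 V = 1035 W = 1.035 kW
Hours = 10 kWh ÷ 1.035 kW = 9.7 h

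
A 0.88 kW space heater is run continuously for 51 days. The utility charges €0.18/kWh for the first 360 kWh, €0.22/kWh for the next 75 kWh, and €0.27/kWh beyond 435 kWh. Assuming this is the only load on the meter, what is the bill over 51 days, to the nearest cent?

Runtime = 24 h × 51 = 1224 h
Energy = 0.88 kW × 1224 h = 1077.12 kWh
Tier 1 (0–360 kWh): 360 × €0.18 = €64.8
Tier 2 (360–435 kWh): 75 × €0.22 = €16.5
Above 435 kWh: 642.12 × €0.27 = €173.3724
Bill = €254.67

€254.67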